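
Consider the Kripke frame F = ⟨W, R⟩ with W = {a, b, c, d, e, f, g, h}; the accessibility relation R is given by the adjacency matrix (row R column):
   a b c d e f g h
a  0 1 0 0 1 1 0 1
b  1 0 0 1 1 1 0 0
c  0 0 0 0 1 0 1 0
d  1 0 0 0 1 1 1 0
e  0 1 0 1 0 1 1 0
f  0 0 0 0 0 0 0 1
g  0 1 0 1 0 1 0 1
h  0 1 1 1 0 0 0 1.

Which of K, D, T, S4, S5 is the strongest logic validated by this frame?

Serial (axiom D): yes — every world has a successor (e.g. a R b).
Reflexive (axiom T): no — a is not related to itself.
Transitive (axiom 4): no — a R b and b R d, but not a R d.
Euclidean (axiom 5): no — a R b and a R h, but not b R h.
So F validates K, D; T would additionally require R to be reflexive. The strongest is D.

D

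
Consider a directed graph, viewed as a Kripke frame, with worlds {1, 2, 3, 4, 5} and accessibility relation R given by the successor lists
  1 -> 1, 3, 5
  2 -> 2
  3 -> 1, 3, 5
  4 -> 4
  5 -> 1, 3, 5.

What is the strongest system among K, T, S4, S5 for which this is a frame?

Reflexive (axiom T): yes — every world is R-related to itself.
Transitive (axiom 4): yes — every two-step R-path is closed by a direct edge.
Euclidean (axiom 5): yes — any two successors of a common world are R-related.
So F validates K, T, S4, S5. The strongest is S5.

S5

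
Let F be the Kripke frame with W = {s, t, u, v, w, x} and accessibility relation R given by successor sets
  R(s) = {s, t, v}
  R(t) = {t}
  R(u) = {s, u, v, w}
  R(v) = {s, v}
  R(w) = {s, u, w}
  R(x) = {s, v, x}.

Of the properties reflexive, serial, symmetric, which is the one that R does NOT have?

symmetric

Reflexive: yes — every world is R-related to itself.
Serial: yes — every world has a successor (e.g. s R s).
Symmetric: no — s R t but not t R s.
Only symmetric fails.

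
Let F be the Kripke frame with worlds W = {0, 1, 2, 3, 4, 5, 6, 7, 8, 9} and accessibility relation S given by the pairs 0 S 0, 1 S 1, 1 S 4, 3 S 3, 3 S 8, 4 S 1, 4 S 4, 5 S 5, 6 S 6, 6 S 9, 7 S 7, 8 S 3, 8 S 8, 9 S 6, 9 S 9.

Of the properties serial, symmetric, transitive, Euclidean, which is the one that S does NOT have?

serial

Serial: no — 2 has no S-successor.
Symmetric: yes — every pair in S has its reverse in S.
Transitive: yes — every two-step S-path is closed by a direct edge.
Euclidean: yes — any two successors of a common world are S-related.
Only serial fails.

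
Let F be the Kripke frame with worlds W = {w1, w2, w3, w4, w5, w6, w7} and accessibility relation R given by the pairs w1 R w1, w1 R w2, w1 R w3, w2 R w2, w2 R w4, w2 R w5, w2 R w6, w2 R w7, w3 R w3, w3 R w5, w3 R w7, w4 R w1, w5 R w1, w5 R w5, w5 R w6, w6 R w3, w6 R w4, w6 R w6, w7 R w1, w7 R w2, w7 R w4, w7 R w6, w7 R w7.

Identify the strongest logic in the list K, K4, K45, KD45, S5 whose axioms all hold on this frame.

Transitive (axiom 4): no — w1 R w2 and w2 R w4, but not w1 R w4.
Euclidean (axiom 5): no — w1 R w2 and w1 R w3, but not w2 R w3.
Serial (axiom D): yes — every world has a successor (e.g. w1 R w1).
Reflexive (axiom T): no — w4 is not related to itself.
So F validates K; K4 would additionally require R to be transitive. The strongest is K.

K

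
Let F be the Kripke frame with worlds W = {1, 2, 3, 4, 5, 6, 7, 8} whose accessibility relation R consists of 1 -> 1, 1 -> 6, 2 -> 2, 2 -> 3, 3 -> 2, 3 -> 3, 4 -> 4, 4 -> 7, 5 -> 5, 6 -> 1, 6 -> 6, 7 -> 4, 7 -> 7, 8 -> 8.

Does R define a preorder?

Reflexive: yes — every world is R-related to itself.
Transitive: yes — every two-step R-path is closed by a direct edge.
So R is a preorder.

Yes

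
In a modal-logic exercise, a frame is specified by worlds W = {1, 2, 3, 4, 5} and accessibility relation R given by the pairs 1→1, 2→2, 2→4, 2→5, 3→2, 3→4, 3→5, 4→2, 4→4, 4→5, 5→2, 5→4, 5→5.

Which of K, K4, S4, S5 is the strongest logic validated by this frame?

K4

Transitive (axiom 4): yes — every two-step R-path is closed by a direct edge.
Reflexive (axiom T): no — 3 is not related to itself.
Euclidean (axiom 5): yes — any two successors of a common world are R-related.
So F validates K, K4; S4 would additionally require R to be reflexive. The strongest is K4.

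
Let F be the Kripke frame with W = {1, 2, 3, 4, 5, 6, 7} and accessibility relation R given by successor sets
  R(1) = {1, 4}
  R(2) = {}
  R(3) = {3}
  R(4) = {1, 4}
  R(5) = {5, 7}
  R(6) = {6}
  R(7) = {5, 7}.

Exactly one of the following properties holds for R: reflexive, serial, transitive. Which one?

transitive

Reflexive: no — 2 is not related to itself.
Serial: no — 2 has no R-successor.
Transitive: yes — every two-step R-path is closed by a direct edge.
Only transitive holds.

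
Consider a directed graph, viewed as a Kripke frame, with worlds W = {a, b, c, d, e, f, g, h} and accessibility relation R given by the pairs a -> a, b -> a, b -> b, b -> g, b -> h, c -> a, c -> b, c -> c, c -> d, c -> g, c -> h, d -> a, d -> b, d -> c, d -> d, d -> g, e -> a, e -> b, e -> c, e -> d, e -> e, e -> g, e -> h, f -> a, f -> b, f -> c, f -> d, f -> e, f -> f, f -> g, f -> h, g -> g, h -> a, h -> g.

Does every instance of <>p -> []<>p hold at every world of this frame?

Axiom 5 corresponds to the accessibility relation being Euclidean.
Euclidean: no — b R a and b R g, but not a R g.

No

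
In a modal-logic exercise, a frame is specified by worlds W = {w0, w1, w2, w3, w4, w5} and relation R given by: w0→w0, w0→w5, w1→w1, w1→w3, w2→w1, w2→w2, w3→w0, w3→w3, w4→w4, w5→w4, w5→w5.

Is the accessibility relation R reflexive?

Reflexive: yes — every world is R-related to itself.

Yes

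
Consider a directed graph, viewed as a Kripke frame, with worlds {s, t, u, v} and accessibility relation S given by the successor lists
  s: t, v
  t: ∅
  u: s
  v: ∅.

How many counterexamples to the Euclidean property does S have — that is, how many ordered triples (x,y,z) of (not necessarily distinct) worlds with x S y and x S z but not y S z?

Enumerating: (s,t,t), (s,t,v), (s,v,t), (s,v,v), (u,s,s).

5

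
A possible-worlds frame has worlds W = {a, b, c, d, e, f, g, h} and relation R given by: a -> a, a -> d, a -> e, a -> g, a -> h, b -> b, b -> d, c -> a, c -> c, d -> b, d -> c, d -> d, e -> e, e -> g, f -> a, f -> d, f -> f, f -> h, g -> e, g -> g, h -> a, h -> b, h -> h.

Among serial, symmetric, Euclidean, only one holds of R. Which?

serial

Serial: yes — every world has a successor (e.g. a R a).
Symmetric: no — a R d but not d R a.
Euclidean: no — a R d and a R e, but not d R e.
Only serial holds.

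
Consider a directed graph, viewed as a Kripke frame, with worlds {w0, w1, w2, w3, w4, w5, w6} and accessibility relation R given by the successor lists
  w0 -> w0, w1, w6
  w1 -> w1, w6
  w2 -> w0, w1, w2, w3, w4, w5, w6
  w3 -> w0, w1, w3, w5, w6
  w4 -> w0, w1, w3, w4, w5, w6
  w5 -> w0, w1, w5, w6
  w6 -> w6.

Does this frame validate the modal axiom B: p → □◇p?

No

The schema B characterises exactly the symmetric frames.
Symmetric: no — w0 R w1 but not w1 R w0.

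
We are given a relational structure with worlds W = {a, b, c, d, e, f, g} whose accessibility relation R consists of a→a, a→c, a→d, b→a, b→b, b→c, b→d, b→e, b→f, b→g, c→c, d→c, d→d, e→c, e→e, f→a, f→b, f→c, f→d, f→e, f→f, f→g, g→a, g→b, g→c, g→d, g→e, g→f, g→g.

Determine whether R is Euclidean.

No

Euclidean: no — a R c and a R d, but not c R d.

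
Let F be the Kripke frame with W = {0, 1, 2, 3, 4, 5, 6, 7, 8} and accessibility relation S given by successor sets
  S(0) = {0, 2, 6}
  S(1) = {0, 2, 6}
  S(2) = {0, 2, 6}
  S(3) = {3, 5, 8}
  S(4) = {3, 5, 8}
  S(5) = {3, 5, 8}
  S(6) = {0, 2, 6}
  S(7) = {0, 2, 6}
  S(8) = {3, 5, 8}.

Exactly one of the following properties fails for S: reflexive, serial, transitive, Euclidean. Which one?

reflexive

Reflexive: no — 1 is not related to itself.
Serial: yes — every world has a successor (e.g. 0 S 0).
Transitive: yes — every two-step S-path is closed by a direct edge.
Euclidean: yes — any two successors of a common world are S-related.
Only reflexive fails.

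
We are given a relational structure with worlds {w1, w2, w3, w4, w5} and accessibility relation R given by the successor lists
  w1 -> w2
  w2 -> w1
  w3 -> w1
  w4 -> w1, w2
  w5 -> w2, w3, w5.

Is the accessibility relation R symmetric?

Symmetric: no — w3 R w1 but not w1 R w3.

No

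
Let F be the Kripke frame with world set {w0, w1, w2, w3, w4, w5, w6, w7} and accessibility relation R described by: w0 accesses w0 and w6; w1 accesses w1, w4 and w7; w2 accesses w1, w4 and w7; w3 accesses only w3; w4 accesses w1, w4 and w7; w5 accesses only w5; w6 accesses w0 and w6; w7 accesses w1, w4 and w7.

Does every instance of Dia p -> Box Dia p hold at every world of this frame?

By correspondence theory, 5 is valid on a frame iff R is Euclidean.
Euclidean: yes — any two successors of a common world are R-related.

Yes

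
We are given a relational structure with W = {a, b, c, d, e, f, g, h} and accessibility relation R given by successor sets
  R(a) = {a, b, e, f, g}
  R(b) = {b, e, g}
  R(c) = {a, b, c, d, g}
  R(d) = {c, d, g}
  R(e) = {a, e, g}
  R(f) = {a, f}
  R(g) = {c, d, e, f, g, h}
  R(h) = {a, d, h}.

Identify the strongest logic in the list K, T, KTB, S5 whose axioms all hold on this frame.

T

Reflexive (axiom T): yes — every world is R-related to itself.
Symmetric (axiom B): no — a R b but not b R a.
Euclidean (axiom 5): no — a R b and a R f, but not b R f.
So F validates K, T; KTB would additionally require R to be symmetric. The strongest is T.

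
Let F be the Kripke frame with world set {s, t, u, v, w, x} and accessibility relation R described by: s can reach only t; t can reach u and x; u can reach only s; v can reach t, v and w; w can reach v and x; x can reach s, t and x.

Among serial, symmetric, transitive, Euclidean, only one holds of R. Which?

serial

Serial: yes — every world has a successor (e.g. s R t).
Symmetric: no — s R t but not t R s.
Transitive: no — s R t and t R u, but not s R u.
Euclidean: no — t R u and t R x, but not u R x.
Only serial holds.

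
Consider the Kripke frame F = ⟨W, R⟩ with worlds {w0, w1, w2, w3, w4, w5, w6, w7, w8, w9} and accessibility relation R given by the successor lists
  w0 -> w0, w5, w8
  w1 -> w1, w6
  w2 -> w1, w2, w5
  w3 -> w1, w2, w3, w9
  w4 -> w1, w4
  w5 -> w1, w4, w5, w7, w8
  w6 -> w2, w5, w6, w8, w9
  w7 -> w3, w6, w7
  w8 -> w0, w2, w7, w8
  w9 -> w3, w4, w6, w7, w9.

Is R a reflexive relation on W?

Reflexive: yes — every world is R-related to itself.

Yes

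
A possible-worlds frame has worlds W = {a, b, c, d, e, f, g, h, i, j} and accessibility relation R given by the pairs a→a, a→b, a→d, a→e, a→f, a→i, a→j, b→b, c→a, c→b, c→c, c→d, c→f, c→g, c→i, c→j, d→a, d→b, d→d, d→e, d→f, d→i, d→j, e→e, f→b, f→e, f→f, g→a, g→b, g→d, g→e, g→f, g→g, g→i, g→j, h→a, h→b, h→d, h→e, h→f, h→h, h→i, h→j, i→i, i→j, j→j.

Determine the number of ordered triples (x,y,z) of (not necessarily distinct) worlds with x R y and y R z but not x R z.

Enumerating: (c,a,e), (c,d,e), (c,f,e), (c,g,e).

4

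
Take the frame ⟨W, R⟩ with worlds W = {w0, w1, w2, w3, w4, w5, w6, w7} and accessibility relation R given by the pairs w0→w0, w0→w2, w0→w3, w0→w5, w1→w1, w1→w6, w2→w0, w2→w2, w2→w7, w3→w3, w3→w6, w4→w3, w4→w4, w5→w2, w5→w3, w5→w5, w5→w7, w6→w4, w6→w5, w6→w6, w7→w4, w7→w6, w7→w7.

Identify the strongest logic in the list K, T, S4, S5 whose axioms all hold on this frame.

Reflexive (axiom T): yes — every world is R-related to itself.
Transitive (axiom 4): no — w0 R w2 and w2 R w7, but not w0 R w7.
Euclidean (axiom 5): no — w0 R w2 and w0 R w3, but not w2 R w3.
So F validates K, T; S4 would additionally require R to be transitive. The strongest is T.

T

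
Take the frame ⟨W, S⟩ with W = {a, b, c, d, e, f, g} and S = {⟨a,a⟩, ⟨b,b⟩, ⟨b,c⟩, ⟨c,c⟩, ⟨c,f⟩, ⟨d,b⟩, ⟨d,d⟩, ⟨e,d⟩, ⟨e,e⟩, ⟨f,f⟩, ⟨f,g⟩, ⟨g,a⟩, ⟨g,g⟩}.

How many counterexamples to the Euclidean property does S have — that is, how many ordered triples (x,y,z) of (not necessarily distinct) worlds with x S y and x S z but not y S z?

6

Enumerating: (b,c,b), (c,f,c), (d,b,d), (e,d,e), (f,g,f), (g,a,g).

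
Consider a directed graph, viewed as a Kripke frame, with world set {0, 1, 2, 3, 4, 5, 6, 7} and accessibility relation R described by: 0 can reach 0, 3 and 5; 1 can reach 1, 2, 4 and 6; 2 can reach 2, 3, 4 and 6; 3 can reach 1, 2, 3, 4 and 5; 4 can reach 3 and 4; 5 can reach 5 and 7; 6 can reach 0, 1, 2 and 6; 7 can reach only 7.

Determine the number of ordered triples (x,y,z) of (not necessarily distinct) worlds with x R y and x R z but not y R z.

Enumerating: (0,3,0), (0,5,0), (0,5,3), (1,2,1), (1,4,1), (1,4,2), (1,4,6), (1,6,4), (2,3,6), (2,4,2), (2,4,6), (2,6,3), … and 19 more.
Total: 31.

31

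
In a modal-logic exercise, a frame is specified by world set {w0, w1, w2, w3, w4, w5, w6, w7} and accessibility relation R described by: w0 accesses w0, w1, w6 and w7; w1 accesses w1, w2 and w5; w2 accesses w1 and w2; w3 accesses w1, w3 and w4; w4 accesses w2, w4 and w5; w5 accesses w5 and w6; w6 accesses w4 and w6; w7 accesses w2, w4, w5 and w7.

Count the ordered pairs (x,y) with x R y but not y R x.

Enumerating: (w0,w1), (w0,w6), (w0,w7), (w1,w5), (w3,w1), (w3,w4), (w4,w2), (w4,w5), (w5,w6), (w6,w4), (w7,w2), (w7,w4), (w7,w5).

13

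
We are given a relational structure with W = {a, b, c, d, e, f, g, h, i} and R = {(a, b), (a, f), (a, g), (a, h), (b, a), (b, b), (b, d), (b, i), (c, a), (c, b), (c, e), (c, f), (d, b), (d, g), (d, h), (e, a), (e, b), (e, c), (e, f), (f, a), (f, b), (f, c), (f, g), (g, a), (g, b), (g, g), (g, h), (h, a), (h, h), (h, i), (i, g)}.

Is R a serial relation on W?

Serial: yes — every world has a successor (e.g. a R b).

Yes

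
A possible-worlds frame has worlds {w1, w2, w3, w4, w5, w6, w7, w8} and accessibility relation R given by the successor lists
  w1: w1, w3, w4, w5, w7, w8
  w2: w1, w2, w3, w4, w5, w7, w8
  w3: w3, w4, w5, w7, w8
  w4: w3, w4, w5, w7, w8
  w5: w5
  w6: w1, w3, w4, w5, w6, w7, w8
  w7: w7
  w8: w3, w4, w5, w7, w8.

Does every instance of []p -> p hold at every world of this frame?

The schema T characterises exactly the reflexive frames.
Reflexive: yes — every world is R-related to itself.

Yes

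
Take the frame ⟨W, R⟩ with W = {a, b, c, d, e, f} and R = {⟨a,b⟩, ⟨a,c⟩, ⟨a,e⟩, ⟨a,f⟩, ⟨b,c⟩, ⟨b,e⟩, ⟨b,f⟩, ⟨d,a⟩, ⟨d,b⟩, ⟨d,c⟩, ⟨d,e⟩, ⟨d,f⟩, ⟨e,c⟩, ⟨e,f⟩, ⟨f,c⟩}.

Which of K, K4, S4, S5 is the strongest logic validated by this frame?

Transitive (axiom 4): yes — every two-step R-path is closed by a direct edge.
Reflexive (axiom T): no — a is not related to itself.
Euclidean (axiom 5): no — a R c and a R b, but not c R b.
So F validates K, K4; S4 would additionally require R to be reflexive. The strongest is K4.

K4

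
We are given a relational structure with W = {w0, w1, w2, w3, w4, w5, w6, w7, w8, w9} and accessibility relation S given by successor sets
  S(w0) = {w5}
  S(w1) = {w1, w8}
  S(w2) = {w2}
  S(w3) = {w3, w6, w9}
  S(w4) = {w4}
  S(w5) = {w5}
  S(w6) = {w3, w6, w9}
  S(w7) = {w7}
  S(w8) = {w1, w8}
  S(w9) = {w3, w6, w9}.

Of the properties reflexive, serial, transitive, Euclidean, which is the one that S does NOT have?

Reflexive: no — w0 is not related to itself.
Serial: yes — every world has a successor (e.g. w0 S w5).
Transitive: yes — every two-step S-path is closed by a direct edge.
Euclidean: yes — any two successors of a common world are S-related.
Only reflexive fails.

reflexive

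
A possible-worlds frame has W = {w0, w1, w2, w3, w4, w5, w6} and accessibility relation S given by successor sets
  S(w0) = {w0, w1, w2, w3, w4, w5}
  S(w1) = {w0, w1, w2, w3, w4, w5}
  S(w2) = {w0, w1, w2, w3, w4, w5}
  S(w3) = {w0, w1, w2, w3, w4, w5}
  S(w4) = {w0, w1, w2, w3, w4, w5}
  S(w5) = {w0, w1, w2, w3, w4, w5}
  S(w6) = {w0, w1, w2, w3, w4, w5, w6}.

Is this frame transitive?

Transitive: yes — every two-step S-path is closed by a direct edge.

Yes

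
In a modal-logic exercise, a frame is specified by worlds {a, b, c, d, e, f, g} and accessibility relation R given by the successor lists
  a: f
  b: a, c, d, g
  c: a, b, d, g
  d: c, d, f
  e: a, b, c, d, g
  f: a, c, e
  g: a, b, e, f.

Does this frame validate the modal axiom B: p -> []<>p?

Axiom B corresponds to the accessibility relation being symmetric.
Symmetric: no — b R a but not a R b.

No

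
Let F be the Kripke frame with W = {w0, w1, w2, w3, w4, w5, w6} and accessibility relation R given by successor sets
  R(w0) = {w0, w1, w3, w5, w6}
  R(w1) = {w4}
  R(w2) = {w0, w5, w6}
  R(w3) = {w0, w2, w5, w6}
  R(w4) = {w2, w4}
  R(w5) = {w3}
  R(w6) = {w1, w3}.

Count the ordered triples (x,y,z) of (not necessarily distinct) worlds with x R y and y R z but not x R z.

25

Enumerating: (w0,w1,w4), (w0,w3,w2), (w1,w4,w2), (w2,w0,w1), (w2,w0,w3), (w2,w5,w3), (w2,w6,w1), (w2,w6,w3), (w3,w0,w1), (w3,w0,w3), (w3,w5,w3), (w3,w6,w1), … and 13 more.
Total: 25.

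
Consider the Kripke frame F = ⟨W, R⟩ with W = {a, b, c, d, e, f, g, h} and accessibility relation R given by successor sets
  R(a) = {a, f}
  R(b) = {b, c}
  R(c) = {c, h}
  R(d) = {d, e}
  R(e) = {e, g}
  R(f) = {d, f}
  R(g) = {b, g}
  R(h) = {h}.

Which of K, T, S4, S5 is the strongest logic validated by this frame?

T

Reflexive (axiom T): yes — every world is R-related to itself.
Transitive (axiom 4): no — a R f and f R d, but not a R d.
Euclidean (axiom 5): no — a R f and a R a, but not f R a.
So F validates K, T; S4 would additionally require R to be transitive. The strongest is T.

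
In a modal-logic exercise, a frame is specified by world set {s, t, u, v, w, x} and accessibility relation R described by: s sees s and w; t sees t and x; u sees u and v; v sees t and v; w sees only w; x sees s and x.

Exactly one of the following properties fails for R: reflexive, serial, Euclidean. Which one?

Euclidean

Reflexive: yes — every world is R-related to itself.
Serial: yes — every world has a successor (e.g. s R s).
Euclidean: no — s R w and s R s, but not w R s.
Only Euclidean fails.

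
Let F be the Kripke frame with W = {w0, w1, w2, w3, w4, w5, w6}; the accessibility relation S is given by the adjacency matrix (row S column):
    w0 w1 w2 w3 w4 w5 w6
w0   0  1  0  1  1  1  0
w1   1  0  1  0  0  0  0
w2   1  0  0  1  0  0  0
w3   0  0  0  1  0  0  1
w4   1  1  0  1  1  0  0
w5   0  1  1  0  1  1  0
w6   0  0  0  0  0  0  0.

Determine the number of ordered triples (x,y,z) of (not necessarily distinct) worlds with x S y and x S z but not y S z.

Enumerating: (w0,w1,w1), (w0,w1,w3), (w0,w1,w4), (w0,w1,w5), (w0,w3,w1), (w0,w3,w4), (w0,w3,w5), (w0,w4,w5), (w0,w5,w3), (w1,w0,w0), (w1,w0,w2), (w1,w2,w2), … and 20 more.
Total: 32.

32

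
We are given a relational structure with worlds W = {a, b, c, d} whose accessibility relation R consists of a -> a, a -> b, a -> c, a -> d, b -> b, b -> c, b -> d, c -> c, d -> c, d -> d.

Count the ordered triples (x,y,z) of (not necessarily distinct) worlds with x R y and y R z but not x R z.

0

R is transitive; there are no such tuples.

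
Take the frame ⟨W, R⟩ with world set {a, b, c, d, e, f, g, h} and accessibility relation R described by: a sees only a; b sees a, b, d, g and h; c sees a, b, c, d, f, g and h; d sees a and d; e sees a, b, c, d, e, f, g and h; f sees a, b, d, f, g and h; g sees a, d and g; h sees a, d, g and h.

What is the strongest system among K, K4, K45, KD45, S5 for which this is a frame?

K4

Transitive (axiom 4): yes — every two-step R-path is closed by a direct edge.
Euclidean (axiom 5): no — b R a and b R d, but not a R d.
Serial (axiom D): yes — every world has a successor (e.g. a R a).
Reflexive (axiom T): yes — every world is R-related to itself.
So F validates K, K4; K45 would additionally require R to be Euclidean. The strongest is K4.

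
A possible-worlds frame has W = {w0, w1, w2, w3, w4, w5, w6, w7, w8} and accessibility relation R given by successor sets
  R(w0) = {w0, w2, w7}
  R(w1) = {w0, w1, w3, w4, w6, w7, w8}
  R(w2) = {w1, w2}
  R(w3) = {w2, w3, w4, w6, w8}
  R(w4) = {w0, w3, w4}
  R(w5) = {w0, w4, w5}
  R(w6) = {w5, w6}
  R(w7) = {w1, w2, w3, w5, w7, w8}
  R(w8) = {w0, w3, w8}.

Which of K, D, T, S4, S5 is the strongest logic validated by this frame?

Serial (axiom D): yes — every world has a successor (e.g. w0 R w0).
Reflexive (axiom T): yes — every world is R-related to itself.
Transitive (axiom 4): no — w0 R w2 and w2 R w1, but not w0 R w1.
Euclidean (axiom 5): no — w0 R w2 and w0 R w7, but not w2 R w7.
So F validates K, D, T; S4 would additionally require R to be transitive. The strongest is T.

T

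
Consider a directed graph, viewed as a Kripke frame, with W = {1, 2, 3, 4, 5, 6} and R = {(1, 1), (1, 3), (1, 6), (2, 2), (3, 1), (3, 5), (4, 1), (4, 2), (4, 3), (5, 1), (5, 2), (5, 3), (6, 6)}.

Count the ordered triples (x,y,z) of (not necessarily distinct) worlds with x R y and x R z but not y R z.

16

Enumerating: (1,3,3), (1,3,6), (1,6,1), (1,6,3), (3,1,5), (3,5,5), (4,1,2), (4,2,1), (4,2,3), (4,3,2), (4,3,3), (5,1,2), (5,2,1), (5,2,3), (5,3,2), (5,3,3).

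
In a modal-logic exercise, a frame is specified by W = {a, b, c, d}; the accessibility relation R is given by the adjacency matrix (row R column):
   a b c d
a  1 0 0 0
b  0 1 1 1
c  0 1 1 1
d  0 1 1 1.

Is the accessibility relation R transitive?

Transitive: yes — every two-step R-path is closed by a direct edge.

Yes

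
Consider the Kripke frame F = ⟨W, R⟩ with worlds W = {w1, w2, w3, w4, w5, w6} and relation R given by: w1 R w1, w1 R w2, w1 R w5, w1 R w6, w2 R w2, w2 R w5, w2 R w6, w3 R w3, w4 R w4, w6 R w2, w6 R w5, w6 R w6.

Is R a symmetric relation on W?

No

Symmetric: no — w1 R w2 but not w2 R w1.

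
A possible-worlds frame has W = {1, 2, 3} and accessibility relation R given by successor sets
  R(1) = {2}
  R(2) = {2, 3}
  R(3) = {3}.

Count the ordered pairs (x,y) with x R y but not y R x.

Enumerating: (1,2), (2,3).

2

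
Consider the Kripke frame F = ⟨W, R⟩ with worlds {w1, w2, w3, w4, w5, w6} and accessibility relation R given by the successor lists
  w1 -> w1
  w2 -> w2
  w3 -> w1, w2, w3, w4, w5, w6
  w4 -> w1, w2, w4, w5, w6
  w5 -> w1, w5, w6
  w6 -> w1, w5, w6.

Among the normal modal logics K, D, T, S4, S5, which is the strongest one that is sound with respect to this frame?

Serial (axiom D): yes — every world has a successor (e.g. w1 R w1).
Reflexive (axiom T): yes — every world is R-related to itself.
Transitive (axiom 4): yes — every two-step R-path is closed by a direct edge.
Euclidean (axiom 5): no — w3 R w1 and w3 R w2, but not w1 R w2.
So F validates K, D, T, S4; S5 would additionally require R to be Euclidean. The strongest is S4.

S4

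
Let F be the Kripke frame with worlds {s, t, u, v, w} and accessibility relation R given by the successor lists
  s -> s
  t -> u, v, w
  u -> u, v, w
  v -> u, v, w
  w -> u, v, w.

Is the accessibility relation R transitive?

Transitive: yes — every two-step R-path is closed by a direct edge.

Yes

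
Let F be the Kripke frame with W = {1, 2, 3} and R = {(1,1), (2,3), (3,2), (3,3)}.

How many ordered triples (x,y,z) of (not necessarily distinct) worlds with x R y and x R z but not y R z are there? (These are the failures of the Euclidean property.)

Enumerating: (3,2,2).

1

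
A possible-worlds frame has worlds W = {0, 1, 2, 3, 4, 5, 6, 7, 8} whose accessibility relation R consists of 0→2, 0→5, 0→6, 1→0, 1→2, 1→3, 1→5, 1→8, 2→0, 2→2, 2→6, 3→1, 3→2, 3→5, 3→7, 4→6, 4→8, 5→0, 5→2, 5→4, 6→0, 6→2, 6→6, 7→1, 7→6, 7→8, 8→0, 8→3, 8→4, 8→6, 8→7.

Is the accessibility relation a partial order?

No

Reflexive: no — 0 is not related to itself.
Transitive: no — 0 R 5 and 5 R 4, but not 0 R 4.
Antisymmetric: no — 0 R 2 and 2 R 0 with 0 ≠ 2.
So R is not a partial order.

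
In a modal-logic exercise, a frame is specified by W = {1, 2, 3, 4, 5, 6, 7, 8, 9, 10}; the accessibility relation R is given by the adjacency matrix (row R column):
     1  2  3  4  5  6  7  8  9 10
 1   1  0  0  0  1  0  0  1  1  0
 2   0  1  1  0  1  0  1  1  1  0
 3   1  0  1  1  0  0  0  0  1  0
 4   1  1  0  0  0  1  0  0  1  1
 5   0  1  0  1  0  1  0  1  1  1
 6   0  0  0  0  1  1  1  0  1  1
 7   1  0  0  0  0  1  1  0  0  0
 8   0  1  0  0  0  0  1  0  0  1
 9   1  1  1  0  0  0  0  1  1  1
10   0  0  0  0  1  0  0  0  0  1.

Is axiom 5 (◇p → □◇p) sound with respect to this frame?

By correspondence theory, 5 is valid on a frame iff R is Euclidean.
Euclidean: no — 1 R 8 and 1 R 5, but not 8 R 5.

No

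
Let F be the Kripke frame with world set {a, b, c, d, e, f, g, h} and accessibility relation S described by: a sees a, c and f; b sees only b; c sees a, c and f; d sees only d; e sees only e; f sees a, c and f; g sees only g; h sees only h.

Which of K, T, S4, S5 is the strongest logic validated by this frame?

Reflexive (axiom T): yes — every world is S-related to itself.
Transitive (axiom 4): yes — every two-step S-path is closed by a direct edge.
Euclidean (axiom 5): yes — any two successors of a common world are S-related.
So F validates K, T, S4, S5. The strongest is S5.

S5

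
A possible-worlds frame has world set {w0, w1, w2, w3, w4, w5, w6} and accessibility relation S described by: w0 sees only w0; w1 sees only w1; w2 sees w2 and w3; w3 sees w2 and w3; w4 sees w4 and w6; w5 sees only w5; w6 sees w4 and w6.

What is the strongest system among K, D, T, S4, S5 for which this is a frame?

Serial (axiom D): yes — every world has a successor (e.g. w0 S w0).
Reflexive (axiom T): yes — every world is S-related to itself.
Transitive (axiom 4): yes — every two-step S-path is closed by a direct edge.
Euclidean (axiom 5): yes — any two successors of a common world are S-related.
So F validates K, D, T, S4, S5. The strongest is S5.

S5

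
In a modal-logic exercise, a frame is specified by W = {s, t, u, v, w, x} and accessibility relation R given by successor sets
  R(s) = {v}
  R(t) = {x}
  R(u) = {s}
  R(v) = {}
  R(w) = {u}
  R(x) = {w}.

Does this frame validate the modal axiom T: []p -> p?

No

The schema T characterises exactly the reflexive frames.
Reflexive: no — s is not related to itself.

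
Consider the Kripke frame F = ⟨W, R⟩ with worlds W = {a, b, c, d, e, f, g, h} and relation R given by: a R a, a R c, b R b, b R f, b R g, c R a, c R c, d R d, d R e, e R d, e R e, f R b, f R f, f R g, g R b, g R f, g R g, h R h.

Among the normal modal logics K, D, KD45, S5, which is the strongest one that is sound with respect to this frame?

S5

Serial (axiom D): yes — every world has a successor (e.g. a R a).
Euclidean (axiom 5): yes — any two successors of a common world are R-related.
Transitive (axiom 4): yes — every two-step R-path is closed by a direct edge.
Reflexive (axiom T): yes — every world is R-related to itself.
So F validates K, D, KD45, S5. The strongest is S5.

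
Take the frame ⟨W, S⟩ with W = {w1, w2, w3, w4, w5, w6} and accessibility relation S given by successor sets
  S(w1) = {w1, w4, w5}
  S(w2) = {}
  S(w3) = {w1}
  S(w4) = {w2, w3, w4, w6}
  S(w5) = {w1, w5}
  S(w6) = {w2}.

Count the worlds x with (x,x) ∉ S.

Enumerating: w2, w3, w6.

3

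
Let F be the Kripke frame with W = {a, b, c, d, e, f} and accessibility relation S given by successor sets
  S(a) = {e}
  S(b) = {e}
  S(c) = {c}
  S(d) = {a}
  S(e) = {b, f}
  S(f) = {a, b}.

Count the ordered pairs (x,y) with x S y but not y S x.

5

Enumerating: (a,e), (d,a), (e,f), (f,a), (f,b).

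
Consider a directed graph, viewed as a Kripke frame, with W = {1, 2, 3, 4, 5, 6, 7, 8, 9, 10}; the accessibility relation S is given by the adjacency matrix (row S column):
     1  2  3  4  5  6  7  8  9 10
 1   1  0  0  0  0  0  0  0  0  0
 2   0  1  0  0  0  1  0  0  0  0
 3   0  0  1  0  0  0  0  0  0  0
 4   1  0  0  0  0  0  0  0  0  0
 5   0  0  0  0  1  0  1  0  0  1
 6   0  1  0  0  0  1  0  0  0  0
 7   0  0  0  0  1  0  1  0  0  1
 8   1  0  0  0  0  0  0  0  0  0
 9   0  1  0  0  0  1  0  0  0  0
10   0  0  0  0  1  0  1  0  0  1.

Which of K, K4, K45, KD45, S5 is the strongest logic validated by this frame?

Transitive (axiom 4): yes — every two-step S-path is closed by a direct edge.
Euclidean (axiom 5): yes — any two successors of a common world are S-related.
Serial (axiom D): yes — every world has a successor (e.g. 1 S 1).
Reflexive (axiom T): no — 4 is not related to itself.
So F validates K, K4, K45, KD45; S5 would additionally require S to be reflexive. The strongest is KD45.

KD45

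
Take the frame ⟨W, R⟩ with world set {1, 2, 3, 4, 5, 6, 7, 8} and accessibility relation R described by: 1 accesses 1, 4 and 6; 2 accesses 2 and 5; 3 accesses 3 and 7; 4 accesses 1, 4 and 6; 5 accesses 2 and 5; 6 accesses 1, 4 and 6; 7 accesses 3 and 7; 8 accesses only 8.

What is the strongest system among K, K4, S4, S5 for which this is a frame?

S5

Transitive (axiom 4): yes — every two-step R-path is closed by a direct edge.
Reflexive (axiom T): yes — every world is R-related to itself.
Euclidean (axiom 5): yes — any two successors of a common world are R-related.
So F validates K, K4, S4, S5. The strongest is S5.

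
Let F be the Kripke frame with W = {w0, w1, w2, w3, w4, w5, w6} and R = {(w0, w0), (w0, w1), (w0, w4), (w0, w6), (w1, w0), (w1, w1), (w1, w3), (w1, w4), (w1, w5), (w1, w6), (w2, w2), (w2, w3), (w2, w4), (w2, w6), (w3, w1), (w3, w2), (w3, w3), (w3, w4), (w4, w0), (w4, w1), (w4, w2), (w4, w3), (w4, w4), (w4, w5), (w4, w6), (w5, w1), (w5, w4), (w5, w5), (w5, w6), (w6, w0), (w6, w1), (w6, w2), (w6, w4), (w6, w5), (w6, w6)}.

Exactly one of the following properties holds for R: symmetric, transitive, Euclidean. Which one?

Symmetric: yes — every pair in R has its reverse in R.
Transitive: no — w0 R w1 and w1 R w3, but not w0 R w3.
Euclidean: no — w1 R w0 and w1 R w3, but not w0 R w3.
Only symmetric holds.

symmetric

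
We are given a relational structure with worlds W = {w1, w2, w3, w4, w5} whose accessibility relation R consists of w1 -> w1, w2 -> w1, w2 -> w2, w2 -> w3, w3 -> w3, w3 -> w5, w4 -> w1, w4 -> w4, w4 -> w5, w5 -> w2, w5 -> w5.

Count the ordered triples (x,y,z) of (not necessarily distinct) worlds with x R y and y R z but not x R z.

5

Enumerating: (w2,w3,w5), (w3,w5,w2), (w4,w5,w2), (w5,w2,w1), (w5,w2,w3).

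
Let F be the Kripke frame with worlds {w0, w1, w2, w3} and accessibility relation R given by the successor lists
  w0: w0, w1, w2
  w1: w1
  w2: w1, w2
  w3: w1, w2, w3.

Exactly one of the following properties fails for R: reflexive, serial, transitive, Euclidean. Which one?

Euclidean

Reflexive: yes — every world is R-related to itself.
Serial: yes — every world has a successor (e.g. w0 R w0).
Transitive: yes — every two-step R-path is closed by a direct edge.
Euclidean: no — w0 R w1 and w0 R w2, but not w1 R w2.
Only Euclidean fails.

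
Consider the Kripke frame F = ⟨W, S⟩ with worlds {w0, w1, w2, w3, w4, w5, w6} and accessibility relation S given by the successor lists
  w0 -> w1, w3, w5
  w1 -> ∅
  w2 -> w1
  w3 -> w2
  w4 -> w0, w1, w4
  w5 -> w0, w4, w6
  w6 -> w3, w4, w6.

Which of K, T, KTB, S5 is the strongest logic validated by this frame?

K

Reflexive (axiom T): no — w0 is not related to itself.
Symmetric (axiom B): no — w0 S w1 but not w1 S w0.
Euclidean (axiom 5): no — w0 S w1 and w0 S w3, but not w1 S w3.
So F validates K; T would additionally require S to be reflexive. The strongest is K.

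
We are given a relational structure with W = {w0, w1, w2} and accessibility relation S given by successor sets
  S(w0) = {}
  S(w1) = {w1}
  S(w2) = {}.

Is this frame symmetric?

Yes

Symmetric: yes — every pair in S has its reverse in S.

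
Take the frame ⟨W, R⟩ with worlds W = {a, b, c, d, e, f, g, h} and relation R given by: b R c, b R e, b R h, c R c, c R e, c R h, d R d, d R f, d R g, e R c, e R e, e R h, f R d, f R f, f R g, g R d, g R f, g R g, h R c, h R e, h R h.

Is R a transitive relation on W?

Transitive: yes — every two-step R-path is closed by a direct edge.

Yes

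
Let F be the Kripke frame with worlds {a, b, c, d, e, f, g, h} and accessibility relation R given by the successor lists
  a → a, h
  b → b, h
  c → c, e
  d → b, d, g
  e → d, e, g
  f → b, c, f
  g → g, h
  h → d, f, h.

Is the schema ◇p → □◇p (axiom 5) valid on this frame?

The schema 5 characterises exactly the Euclidean frames.
Euclidean: no — d R b and d R g, but not b R g.

No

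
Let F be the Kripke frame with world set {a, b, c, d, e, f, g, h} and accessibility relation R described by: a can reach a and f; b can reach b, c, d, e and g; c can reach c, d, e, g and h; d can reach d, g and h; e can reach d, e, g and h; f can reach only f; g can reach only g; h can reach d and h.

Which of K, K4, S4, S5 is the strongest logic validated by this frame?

K

Transitive (axiom 4): no — b R c and c R h, but not b R h.
Reflexive (axiom T): yes — every world is R-related to itself.
Euclidean (axiom 5): no — b R d and b R c, but not d R c.
So F validates K; K4 would additionally require R to be transitive. The strongest is K.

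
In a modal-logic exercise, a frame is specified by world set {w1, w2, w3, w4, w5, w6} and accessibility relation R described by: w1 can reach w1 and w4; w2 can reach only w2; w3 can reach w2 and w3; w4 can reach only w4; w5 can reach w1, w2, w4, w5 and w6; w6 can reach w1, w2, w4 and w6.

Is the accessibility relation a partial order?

Reflexive: yes — every world is R-related to itself.
Transitive: yes — every two-step R-path is closed by a direct edge.
Antisymmetric: yes — no distinct pair is related both ways.
So R is a partial order.

Yes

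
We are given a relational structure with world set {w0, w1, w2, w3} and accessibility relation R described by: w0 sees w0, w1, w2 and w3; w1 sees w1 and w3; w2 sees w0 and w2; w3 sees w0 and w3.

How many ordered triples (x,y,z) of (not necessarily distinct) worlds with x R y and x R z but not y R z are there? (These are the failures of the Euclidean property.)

Enumerating: (w0,w1,w0), (w0,w1,w2), (w0,w2,w1), (w0,w2,w3), (w0,w3,w1), (w0,w3,w2), (w1,w3,w1).

7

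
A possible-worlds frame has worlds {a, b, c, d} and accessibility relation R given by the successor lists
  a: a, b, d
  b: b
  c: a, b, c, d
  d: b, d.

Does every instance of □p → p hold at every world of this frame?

Axiom T corresponds to the accessibility relation being reflexive.
Reflexive: yes — every world is R-related to itself.

Yes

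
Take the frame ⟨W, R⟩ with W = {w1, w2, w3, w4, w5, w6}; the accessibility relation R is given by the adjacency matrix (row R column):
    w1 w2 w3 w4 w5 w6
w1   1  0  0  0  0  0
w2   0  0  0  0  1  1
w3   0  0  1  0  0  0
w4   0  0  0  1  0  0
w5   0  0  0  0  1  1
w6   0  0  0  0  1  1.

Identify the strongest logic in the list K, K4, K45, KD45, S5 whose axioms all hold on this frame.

KD45

Transitive (axiom 4): yes — every two-step R-path is closed by a direct edge.
Euclidean (axiom 5): yes — any two successors of a common world are R-related.
Serial (axiom D): yes — every world has a successor (e.g. w1 R w1).
Reflexive (axiom T): no — w2 is not related to itself.
So F validates K, K4, K45, KD45; S5 would additionally require R to be reflexive. The strongest is KD45.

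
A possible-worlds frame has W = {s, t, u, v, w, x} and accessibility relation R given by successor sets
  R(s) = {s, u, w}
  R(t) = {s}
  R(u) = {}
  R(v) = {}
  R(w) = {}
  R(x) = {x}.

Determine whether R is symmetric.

Symmetric: no — s R u but not u R s.

No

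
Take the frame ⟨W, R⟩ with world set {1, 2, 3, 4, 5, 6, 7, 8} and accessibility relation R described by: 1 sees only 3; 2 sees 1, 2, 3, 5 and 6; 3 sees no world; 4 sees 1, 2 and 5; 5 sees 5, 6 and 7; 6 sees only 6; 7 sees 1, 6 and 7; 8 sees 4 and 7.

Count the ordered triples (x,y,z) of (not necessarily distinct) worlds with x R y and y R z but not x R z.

Enumerating: (2,5,7), (4,1,3), (4,2,3), (4,2,6), (4,5,6), (4,5,7), (5,7,1), (7,1,3), (8,4,1), (8,4,2), (8,4,5), (8,7,1), (8,7,6).

13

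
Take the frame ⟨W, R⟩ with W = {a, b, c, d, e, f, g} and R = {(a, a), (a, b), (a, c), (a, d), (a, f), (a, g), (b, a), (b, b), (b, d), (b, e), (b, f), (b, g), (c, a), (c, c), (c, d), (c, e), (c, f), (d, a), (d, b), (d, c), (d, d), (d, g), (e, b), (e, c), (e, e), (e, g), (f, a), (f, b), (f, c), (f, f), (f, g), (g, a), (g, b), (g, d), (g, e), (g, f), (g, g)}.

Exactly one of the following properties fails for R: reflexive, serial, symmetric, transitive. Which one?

Reflexive: yes — every world is R-related to itself.
Serial: yes — every world has a successor (e.g. a R a).
Symmetric: yes — every pair in R has its reverse in R.
Transitive: no — a R b and b R e, but not a R e.
Only transitive fails.

transitive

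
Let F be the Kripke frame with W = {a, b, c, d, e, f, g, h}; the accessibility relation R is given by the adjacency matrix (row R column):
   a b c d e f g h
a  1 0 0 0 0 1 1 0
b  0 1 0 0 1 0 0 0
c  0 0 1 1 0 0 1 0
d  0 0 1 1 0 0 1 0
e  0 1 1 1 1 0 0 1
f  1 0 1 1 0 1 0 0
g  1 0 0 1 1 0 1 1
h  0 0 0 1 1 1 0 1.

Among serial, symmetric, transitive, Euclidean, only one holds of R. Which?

serial

Serial: yes — every world has a successor (e.g. a R a).
Symmetric: no — c R g but not g R c.
Transitive: no — a R f and f R c, but not a R c.
Euclidean: no — a R f and a R g, but not f R g.
Only serial holds.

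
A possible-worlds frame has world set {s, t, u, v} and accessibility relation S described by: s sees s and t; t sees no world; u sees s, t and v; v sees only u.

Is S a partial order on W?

Reflexive: no — t is not related to itself.
Transitive: no — v S u and u S s, but not v S s.
Antisymmetric: no — u S v and v S u with u ≠ v.
So S is not a partial order.

No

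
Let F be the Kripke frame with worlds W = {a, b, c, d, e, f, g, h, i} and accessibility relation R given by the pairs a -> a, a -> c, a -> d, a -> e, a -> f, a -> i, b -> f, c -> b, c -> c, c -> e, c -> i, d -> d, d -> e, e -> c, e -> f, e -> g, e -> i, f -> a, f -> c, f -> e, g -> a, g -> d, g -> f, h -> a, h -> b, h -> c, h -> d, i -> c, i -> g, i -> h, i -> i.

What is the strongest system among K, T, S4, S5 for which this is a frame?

K

Reflexive (axiom T): no — b is not related to itself.
Transitive (axiom 4): no — a R c and c R b, but not a R b.
Euclidean (axiom 5): no — a R c and a R d, but not c R d.
So F validates K; T would additionally require R to be reflexive. The strongest is K.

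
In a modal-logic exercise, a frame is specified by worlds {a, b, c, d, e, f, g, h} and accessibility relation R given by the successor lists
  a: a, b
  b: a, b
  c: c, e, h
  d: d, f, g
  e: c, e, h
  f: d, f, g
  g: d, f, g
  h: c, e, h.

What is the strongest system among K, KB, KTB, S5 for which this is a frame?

S5

Symmetric (axiom B): yes — every pair in R has its reverse in R.
Reflexive (axiom T): yes — every world is R-related to itself.
Euclidean (axiom 5): yes — any two successors of a common world are R-related.
So F validates K, KB, KTB, S5. The strongest is S5.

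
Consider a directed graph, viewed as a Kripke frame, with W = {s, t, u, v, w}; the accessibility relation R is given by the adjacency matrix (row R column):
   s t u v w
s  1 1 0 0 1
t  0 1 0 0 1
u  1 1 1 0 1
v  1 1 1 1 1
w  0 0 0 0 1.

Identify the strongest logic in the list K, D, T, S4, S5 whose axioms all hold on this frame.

S4

Serial (axiom D): yes — every world has a successor (e.g. s R s).
Reflexive (axiom T): yes — every world is R-related to itself.
Transitive (axiom 4): yes — every two-step R-path is closed by a direct edge.
Euclidean (axiom 5): no — s R w and s R t, but not w R t.
So F validates K, D, T, S4; S5 would additionally require R to be Euclidean. The strongest is S4.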